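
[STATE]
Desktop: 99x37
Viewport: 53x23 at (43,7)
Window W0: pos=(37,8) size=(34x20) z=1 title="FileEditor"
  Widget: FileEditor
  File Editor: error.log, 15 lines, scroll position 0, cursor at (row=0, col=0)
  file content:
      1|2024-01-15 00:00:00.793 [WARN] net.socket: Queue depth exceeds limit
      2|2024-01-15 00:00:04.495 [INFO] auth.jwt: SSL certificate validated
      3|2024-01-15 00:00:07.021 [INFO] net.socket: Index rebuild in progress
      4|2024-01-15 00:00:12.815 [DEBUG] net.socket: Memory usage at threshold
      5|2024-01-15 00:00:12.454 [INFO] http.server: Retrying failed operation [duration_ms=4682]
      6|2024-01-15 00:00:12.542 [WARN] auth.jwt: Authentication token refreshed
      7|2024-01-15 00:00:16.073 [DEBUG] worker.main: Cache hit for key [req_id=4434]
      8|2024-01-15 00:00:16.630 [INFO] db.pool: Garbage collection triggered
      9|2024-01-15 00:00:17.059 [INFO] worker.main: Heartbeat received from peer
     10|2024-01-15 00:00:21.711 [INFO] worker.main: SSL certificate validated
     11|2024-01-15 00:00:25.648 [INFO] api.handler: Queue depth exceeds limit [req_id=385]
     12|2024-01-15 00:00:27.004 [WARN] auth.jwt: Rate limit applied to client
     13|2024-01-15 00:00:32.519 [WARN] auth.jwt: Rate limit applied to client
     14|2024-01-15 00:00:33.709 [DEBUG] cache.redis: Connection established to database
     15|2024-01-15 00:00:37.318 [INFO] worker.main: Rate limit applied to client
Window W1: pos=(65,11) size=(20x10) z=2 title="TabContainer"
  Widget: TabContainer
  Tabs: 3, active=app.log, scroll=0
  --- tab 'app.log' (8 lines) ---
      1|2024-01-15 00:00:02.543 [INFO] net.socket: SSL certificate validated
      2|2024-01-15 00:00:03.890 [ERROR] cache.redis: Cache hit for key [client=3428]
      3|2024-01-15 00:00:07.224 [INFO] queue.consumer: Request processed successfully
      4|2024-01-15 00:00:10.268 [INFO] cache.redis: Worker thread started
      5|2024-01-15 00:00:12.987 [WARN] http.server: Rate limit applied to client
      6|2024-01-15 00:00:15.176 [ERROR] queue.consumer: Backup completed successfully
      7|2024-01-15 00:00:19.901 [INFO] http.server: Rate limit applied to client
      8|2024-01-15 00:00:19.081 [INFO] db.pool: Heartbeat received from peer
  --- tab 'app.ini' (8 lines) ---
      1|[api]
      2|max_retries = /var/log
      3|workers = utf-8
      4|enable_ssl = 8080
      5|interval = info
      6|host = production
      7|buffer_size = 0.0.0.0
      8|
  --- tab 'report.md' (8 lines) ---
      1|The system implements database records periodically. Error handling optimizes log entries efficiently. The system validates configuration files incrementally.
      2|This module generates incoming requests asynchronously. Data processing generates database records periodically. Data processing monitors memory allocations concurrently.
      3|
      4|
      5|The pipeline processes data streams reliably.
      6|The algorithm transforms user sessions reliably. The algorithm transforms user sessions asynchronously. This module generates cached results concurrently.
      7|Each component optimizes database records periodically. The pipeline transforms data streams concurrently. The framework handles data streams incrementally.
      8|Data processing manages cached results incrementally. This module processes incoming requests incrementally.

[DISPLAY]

                                                     
━━━━━━━━━━━━━━━━━━━━━━━━━━━┓                         
Editor                     ┃                         
───────────────────────────┨                         
01-15 00:00:00.793 [WA┏━━━━━━━━━━━━━━━━━━┓           
01-15 00:00:04.495 [IN┃ TabContainer     ┃           
01-15 00:00:07.021 [IN┠──────────────────┨           
01-15 00:00:12.815 [DE┃[app.log]│ app.ini┃           
01-15 00:00:12.454 [IN┃──────────────────┃           
01-15 00:00:12.542 [WA┃2024-01-15 00:00:0┃           
01-15 00:00:16.073 [DE┃2024-01-15 00:00:0┃           
01-15 00:00:16.630 [IN┃2024-01-15 00:00:0┃           
01-15 00:00:17.059 [IN┃2024-01-15 00:00:1┃           
01-15 00:00:21.711 [IN┗━━━━━━━━━━━━━━━━━━┛           
01-15 00:00:25.648 [INFO] ░┃                         
01-15 00:00:27.004 [WARN] ░┃                         
01-15 00:00:32.519 [WARN] ░┃                         
01-15 00:00:33.709 [DEBUG]░┃                         
01-15 00:00:37.318 [INFO] ░┃                         
                          ▼┃                         
━━━━━━━━━━━━━━━━━━━━━━━━━━━┛                         
                                                     
                                                     


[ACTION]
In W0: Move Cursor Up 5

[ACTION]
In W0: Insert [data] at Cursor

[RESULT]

                                                     
━━━━━━━━━━━━━━━━━━━━━━━━━━━┓                         
Editor                     ┃                         
───────────────────────────┨                         
024-01-15 00:00:00.793┏━━━━━━━━━━━━━━━━━━┓           
01-15 00:00:04.495 [IN┃ TabContainer     ┃           
01-15 00:00:07.021 [IN┠──────────────────┨           
01-15 00:00:12.815 [DE┃[app.log]│ app.ini┃           
01-15 00:00:12.454 [IN┃──────────────────┃           
01-15 00:00:12.542 [WA┃2024-01-15 00:00:0┃           
01-15 00:00:16.073 [DE┃2024-01-15 00:00:0┃           
01-15 00:00:16.630 [IN┃2024-01-15 00:00:0┃           
01-15 00:00:17.059 [IN┃2024-01-15 00:00:1┃           
01-15 00:00:21.711 [IN┗━━━━━━━━━━━━━━━━━━┛           
01-15 00:00:25.648 [INFO] ░┃                         
01-15 00:00:27.004 [WARN] ░┃                         
01-15 00:00:32.519 [WARN] ░┃                         
01-15 00:00:33.709 [DEBUG]░┃                         
01-15 00:00:37.318 [INFO] ░┃                         
                          ▼┃                         
━━━━━━━━━━━━━━━━━━━━━━━━━━━┛                         
                                                     
                                                     


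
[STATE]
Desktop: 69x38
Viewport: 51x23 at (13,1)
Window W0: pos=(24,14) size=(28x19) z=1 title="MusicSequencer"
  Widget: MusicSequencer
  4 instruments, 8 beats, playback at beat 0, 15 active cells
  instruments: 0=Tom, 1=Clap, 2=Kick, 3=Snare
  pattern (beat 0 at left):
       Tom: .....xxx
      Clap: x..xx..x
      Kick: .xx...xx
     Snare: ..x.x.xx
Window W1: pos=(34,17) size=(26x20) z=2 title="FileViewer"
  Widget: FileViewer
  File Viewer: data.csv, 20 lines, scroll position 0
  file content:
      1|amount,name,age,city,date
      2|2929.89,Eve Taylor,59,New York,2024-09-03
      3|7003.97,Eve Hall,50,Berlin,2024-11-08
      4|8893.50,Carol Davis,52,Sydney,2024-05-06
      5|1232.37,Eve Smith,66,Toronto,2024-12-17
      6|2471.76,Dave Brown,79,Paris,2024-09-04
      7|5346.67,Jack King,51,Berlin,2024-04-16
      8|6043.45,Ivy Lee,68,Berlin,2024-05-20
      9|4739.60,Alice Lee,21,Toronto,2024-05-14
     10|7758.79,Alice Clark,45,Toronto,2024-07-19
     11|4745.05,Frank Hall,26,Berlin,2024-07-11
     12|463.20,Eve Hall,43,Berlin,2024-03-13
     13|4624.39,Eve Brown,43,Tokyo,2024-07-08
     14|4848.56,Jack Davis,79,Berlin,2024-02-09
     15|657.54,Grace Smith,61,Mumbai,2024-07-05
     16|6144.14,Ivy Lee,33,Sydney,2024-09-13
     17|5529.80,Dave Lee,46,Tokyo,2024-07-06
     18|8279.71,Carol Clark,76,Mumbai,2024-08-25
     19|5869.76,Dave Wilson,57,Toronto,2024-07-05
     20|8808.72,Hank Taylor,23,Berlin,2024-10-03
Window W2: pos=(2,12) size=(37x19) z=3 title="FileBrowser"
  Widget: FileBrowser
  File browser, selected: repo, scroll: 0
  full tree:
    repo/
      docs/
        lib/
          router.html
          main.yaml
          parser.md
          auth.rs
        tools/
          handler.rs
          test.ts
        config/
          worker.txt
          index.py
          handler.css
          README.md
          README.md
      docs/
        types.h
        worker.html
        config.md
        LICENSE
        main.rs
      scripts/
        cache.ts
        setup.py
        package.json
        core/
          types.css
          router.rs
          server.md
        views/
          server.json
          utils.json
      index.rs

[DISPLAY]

                                                   
                                                   
                                                   
                                                   
                                                   
                                                   
                                                   
                                                   
                                                   
                                                   
                                                   
━━━━━━━━━━━━━━━━━━━━━━━━━┓                         
er                       ┃                         
─────────────────────────┨━━━━━━━━━━━━┓            
/                        ┃r           ┃            
cs/                      ┃────────────┨            
cs/                      ┃━━━━━━━━━━━━━━━━━━━━┓    
ripts/                   ┃eViewer             ┃    
rs                       ┃────────────────────┨    
                         ┃nt,name,age,city,da▲┃    
                         ┃.89,Eve Taylor,59,N█┃    
                         ┃.97,Eve Hall,50,Ber░┃    
                         ┃.50,Carol Davis,52,░┃    


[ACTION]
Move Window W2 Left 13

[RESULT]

                                                   
                                                   
                                                   
                                                   
                                                   
                                                   
                                                   
                                                   
                                                   
                                                   
                                                   
━━━━━━━━━━━━━━━━━━━━━━━┓                           
                       ┃                           
───────────────────────┨━━━━━━━━━━━━━━┓            
                       ┃cer           ┃            
/                      ┃──────────────┨            
/                      ┃━━━━━━━━━━━━━━━━━━━━━━┓    
pts/                   ┃ileViewer             ┃    
                       ┃──────────────────────┨    
                       ┃ount,name,age,city,da▲┃    
                       ┃29.89,Eve Taylor,59,N█┃    
                       ┃03.97,Eve Hall,50,Ber░┃    
                       ┃93.50,Carol Davis,52,░┃    


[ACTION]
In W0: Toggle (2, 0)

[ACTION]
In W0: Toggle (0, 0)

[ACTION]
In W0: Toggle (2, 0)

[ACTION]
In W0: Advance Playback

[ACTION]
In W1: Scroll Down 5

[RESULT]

                                                   
                                                   
                                                   
                                                   
                                                   
                                                   
                                                   
                                                   
                                                   
                                                   
                                                   
━━━━━━━━━━━━━━━━━━━━━━━┓                           
                       ┃                           
───────────────────────┨━━━━━━━━━━━━━━┓            
                       ┃cer           ┃            
/                      ┃──────────────┨            
/                      ┃━━━━━━━━━━━━━━━━━━━━━━┓    
pts/                   ┃ileViewer             ┃    
                       ┃──────────────────────┨    
                       ┃32.37,Eve Smith,66,To▲┃    
                       ┃71.76,Dave Brown,79,P░┃    
                       ┃46.67,Jack King,51,Be░┃    
                       ┃43.45,Ivy Lee,68,Berl░┃    


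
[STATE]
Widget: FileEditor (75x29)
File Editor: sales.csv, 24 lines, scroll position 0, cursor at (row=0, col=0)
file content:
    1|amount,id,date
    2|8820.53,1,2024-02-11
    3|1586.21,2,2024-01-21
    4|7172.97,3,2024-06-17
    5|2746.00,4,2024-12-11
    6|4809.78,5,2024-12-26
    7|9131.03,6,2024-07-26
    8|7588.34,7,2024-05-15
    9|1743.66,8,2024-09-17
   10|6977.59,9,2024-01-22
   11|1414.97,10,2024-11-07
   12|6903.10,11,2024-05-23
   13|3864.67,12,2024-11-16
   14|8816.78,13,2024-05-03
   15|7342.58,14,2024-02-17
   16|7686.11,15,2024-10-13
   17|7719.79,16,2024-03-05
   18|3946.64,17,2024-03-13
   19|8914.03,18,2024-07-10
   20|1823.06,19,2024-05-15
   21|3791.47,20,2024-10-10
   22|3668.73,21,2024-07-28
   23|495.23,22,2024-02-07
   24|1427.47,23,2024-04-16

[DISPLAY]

█mount,id,date                                                            ▲
8820.53,1,2024-02-11                                                      █
1586.21,2,2024-01-21                                                      ░
7172.97,3,2024-06-17                                                      ░
2746.00,4,2024-12-11                                                      ░
4809.78,5,2024-12-26                                                      ░
9131.03,6,2024-07-26                                                      ░
7588.34,7,2024-05-15                                                      ░
1743.66,8,2024-09-17                                                      ░
6977.59,9,2024-01-22                                                      ░
1414.97,10,2024-11-07                                                     ░
6903.10,11,2024-05-23                                                     ░
3864.67,12,2024-11-16                                                     ░
8816.78,13,2024-05-03                                                     ░
7342.58,14,2024-02-17                                                     ░
7686.11,15,2024-10-13                                                     ░
7719.79,16,2024-03-05                                                     ░
3946.64,17,2024-03-13                                                     ░
8914.03,18,2024-07-10                                                     ░
1823.06,19,2024-05-15                                                     ░
3791.47,20,2024-10-10                                                     ░
3668.73,21,2024-07-28                                                     ░
495.23,22,2024-02-07                                                      ░
1427.47,23,2024-04-16                                                     ░
                                                                          ░
                                                                          ░
                                                                          ░
                                                                          ░
                                                                          ▼


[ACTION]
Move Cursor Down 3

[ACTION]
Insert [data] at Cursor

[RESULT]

amount,id,date                                                            ▲
8820.53,1,2024-02-11                                                      █
1586.21,2,2024-01-21                                                      ░
data█172.97,3,2024-06-17                                                  ░
2746.00,4,2024-12-11                                                      ░
4809.78,5,2024-12-26                                                      ░
9131.03,6,2024-07-26                                                      ░
7588.34,7,2024-05-15                                                      ░
1743.66,8,2024-09-17                                                      ░
6977.59,9,2024-01-22                                                      ░
1414.97,10,2024-11-07                                                     ░
6903.10,11,2024-05-23                                                     ░
3864.67,12,2024-11-16                                                     ░
8816.78,13,2024-05-03                                                     ░
7342.58,14,2024-02-17                                                     ░
7686.11,15,2024-10-13                                                     ░
7719.79,16,2024-03-05                                                     ░
3946.64,17,2024-03-13                                                     ░
8914.03,18,2024-07-10                                                     ░
1823.06,19,2024-05-15                                                     ░
3791.47,20,2024-10-10                                                     ░
3668.73,21,2024-07-28                                                     ░
495.23,22,2024-02-07                                                      ░
1427.47,23,2024-04-16                                                     ░
                                                                          ░
                                                                          ░
                                                                          ░
                                                                          ░
                                                                          ▼


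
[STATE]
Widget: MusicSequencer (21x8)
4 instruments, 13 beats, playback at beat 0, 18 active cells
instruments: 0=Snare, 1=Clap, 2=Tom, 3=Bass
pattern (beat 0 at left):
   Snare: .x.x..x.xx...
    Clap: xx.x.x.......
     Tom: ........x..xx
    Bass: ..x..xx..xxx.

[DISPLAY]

      ▼123456789012  
 Snare·█·█··█·██···  
  Clap██·█·█·······  
   Tom········█··██  
  Bass··█··██··███·  
                     
                     
                     


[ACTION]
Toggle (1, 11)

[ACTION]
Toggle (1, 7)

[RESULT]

      ▼123456789012  
 Snare·█·█··█·██···  
  Clap██·█·█·█···█·  
   Tom········█··██  
  Bass··█··██··███·  
                     
                     
                     


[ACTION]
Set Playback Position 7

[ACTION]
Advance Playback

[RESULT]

      01234567▼9012  
 Snare·█·█··█·██···  
  Clap██·█·█·█···█·  
   Tom········█··██  
  Bass··█··██··███·  
                     
                     
                     


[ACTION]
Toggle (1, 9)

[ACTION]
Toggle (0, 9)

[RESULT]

      01234567▼9012  
 Snare·█·█··█·█····  
  Clap██·█·█·█·█·█·  
   Tom········█··██  
  Bass··█··██··███·  
                     
                     
                     


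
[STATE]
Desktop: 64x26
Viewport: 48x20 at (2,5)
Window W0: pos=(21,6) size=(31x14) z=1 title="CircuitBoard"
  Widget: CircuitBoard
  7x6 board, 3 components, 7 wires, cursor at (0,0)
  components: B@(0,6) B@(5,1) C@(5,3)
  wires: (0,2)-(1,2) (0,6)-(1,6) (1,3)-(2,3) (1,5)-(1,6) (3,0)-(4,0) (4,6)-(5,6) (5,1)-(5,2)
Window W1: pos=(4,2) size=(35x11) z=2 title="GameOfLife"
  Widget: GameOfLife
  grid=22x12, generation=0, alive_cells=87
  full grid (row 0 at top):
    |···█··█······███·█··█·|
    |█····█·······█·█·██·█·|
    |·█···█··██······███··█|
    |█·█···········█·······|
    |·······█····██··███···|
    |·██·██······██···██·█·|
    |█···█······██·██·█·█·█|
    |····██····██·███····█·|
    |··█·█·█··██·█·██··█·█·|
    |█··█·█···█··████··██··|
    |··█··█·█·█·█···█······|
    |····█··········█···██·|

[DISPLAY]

  ┃Gen: 0                           ┃           
  ┃█·█···········█·······           ┃━━━━━━━━━━━
  ┃·······█····██··███···           ┃           
  ┃·██·██······██···██·█·           ┃───────────
  ┃█···█······██·██·█·█·█           ┃           
  ┃····██····██·███····█·           ┃           
  ┃··█·█·█··██·█·██··█·█·           ┃           
  ┗━━━━━━━━━━━━━━━━━━━━━━━━━━━━━━━━━┛       · ─ 
                   ┃                │           
                   ┃2               ·           
                   ┃                            
                   ┃3   ·                       
                   ┃    │                       
                   ┃4   ·                       
                   ┗━━━━━━━━━━━━━━━━━━━━━━━━━━━━
                                                
                                                
                                                
                                                
                                                


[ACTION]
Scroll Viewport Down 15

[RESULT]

  ┃█·█···········█·······           ┃━━━━━━━━━━━
  ┃·······█····██··███···           ┃           
  ┃·██·██······██···██·█·           ┃───────────
  ┃█···█······██·██·█·█·█           ┃           
  ┃····██····██·███····█·           ┃           
  ┃··█·█·█··██·█·██··█·█·           ┃           
  ┗━━━━━━━━━━━━━━━━━━━━━━━━━━━━━━━━━┛       · ─ 
                   ┃                │           
                   ┃2               ·           
                   ┃                            
                   ┃3   ·                       
                   ┃    │                       
                   ┃4   ·                       
                   ┗━━━━━━━━━━━━━━━━━━━━━━━━━━━━
                                                
                                                
                                                
                                                
                                                
                                                


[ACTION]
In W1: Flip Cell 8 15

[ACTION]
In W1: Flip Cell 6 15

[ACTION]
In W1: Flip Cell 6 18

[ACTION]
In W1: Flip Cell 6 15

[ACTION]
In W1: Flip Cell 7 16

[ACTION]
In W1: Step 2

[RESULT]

  ┃██···········█········           ┃━━━━━━━━━━━
  ┃·█·█·········██·█··█··           ┃           
  ┃·█·██··········█···██·           ┃───────────
  ┃··██·█···············█           ┃           
  ┃·········██·····█··███           ┃           
  ┃··████··███····██·█·██           ┃           
  ┗━━━━━━━━━━━━━━━━━━━━━━━━━━━━━━━━━┛       · ─ 
                   ┃                │           
                   ┃2               ·           
                   ┃                            
                   ┃3   ·                       
                   ┃    │                       
                   ┃4   ·                       
                   ┗━━━━━━━━━━━━━━━━━━━━━━━━━━━━
                                                
                                                
                                                
                                                
                                                
                                                


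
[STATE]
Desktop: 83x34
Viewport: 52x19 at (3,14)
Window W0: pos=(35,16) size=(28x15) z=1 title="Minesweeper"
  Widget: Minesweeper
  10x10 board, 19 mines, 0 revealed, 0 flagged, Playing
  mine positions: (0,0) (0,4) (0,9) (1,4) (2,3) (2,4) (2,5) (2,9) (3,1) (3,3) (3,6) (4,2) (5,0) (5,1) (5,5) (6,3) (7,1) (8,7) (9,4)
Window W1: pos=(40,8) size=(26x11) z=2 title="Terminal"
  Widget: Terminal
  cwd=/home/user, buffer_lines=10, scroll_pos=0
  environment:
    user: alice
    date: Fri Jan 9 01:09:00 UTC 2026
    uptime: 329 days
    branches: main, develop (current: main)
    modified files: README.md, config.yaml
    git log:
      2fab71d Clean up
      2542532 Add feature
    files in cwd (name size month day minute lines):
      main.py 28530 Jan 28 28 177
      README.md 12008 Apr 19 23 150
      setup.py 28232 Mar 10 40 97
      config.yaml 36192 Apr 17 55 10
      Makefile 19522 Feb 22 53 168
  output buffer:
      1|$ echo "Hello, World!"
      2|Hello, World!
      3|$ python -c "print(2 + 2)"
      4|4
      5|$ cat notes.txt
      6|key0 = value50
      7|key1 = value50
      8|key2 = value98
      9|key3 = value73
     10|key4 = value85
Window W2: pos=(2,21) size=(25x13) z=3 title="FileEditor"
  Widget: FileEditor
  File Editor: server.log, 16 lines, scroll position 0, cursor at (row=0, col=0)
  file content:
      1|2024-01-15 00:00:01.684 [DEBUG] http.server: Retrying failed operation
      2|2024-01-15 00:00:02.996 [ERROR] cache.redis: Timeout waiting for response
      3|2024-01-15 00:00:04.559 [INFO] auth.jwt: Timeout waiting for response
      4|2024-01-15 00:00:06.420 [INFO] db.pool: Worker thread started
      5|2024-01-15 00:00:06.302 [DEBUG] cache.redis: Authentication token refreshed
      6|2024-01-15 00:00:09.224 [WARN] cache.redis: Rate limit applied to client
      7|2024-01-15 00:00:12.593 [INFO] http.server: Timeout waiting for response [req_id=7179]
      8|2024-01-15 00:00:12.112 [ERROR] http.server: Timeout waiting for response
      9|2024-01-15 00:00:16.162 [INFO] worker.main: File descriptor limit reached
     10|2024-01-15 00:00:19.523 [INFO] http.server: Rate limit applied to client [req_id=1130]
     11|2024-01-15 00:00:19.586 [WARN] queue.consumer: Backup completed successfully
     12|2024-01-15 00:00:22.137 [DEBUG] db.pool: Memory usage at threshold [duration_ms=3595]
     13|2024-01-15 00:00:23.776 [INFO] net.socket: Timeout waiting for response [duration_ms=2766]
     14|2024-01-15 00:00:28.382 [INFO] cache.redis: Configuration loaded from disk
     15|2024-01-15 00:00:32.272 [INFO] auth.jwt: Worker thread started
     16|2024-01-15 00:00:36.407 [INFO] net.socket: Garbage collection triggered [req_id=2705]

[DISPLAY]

                                     ┃4             
                                     ┃$ cat notes.tx
                                ┏━━━━┃key0 = value50
                                ┃ Min┃key1 = value50
                                ┠────┗━━━━━━━━━━━━━━
                                ┃■■■■■■■■■■         
                                ┃■■■■■■■■■■         
━━━━━━━━━━━━━━━━━━━━━━━┓        ┃■■■■■■■■■■         
 FileEditor            ┃        ┃■■■■■■■■■■         
───────────────────────┨        ┃■■■■■■■■■■         
█024-01-15 00:00:01.68▲┃        ┃■■■■■■■■■■         
2024-01-15 00:00:02.99█┃        ┃■■■■■■■■■■         
2024-01-15 00:00:04.55░┃        ┃■■■■■■■■■■         
2024-01-15 00:00:06.42░┃        ┃■■■■■■■■■■         
2024-01-15 00:00:06.30░┃        ┃■■■■■■■■■■         
2024-01-15 00:00:09.22░┃        ┃                   
2024-01-15 00:00:12.59░┃        ┗━━━━━━━━━━━━━━━━━━━
2024-01-15 00:00:12.11░┃                            
2024-01-15 00:00:16.16▼┃                            


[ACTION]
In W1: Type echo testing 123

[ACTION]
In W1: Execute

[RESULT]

                                     ┃key4 = value85
                                     ┃$ echo testing
                                ┏━━━━┃testing 123   
                                ┃ Min┃$ █           
                                ┠────┗━━━━━━━━━━━━━━
                                ┃■■■■■■■■■■         
                                ┃■■■■■■■■■■         
━━━━━━━━━━━━━━━━━━━━━━━┓        ┃■■■■■■■■■■         
 FileEditor            ┃        ┃■■■■■■■■■■         
───────────────────────┨        ┃■■■■■■■■■■         
█024-01-15 00:00:01.68▲┃        ┃■■■■■■■■■■         
2024-01-15 00:00:02.99█┃        ┃■■■■■■■■■■         
2024-01-15 00:00:04.55░┃        ┃■■■■■■■■■■         
2024-01-15 00:00:06.42░┃        ┃■■■■■■■■■■         
2024-01-15 00:00:06.30░┃        ┃■■■■■■■■■■         
2024-01-15 00:00:09.22░┃        ┃                   
2024-01-15 00:00:12.59░┃        ┗━━━━━━━━━━━━━━━━━━━
2024-01-15 00:00:12.11░┃                            
2024-01-15 00:00:16.16▼┃                            


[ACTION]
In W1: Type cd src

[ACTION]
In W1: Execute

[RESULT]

                                     ┃testing 123   
                                     ┃$ cd src      
                                ┏━━━━┃              
                                ┃ Min┃$ █           
                                ┠────┗━━━━━━━━━━━━━━
                                ┃■■■■■■■■■■         
                                ┃■■■■■■■■■■         
━━━━━━━━━━━━━━━━━━━━━━━┓        ┃■■■■■■■■■■         
 FileEditor            ┃        ┃■■■■■■■■■■         
───────────────────────┨        ┃■■■■■■■■■■         
█024-01-15 00:00:01.68▲┃        ┃■■■■■■■■■■         
2024-01-15 00:00:02.99█┃        ┃■■■■■■■■■■         
2024-01-15 00:00:04.55░┃        ┃■■■■■■■■■■         
2024-01-15 00:00:06.42░┃        ┃■■■■■■■■■■         
2024-01-15 00:00:06.30░┃        ┃■■■■■■■■■■         
2024-01-15 00:00:09.22░┃        ┃                   
2024-01-15 00:00:12.59░┃        ┗━━━━━━━━━━━━━━━━━━━
2024-01-15 00:00:12.11░┃                            
2024-01-15 00:00:16.16▼┃                            


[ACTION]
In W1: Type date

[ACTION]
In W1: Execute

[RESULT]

                                     ┃              
                                     ┃$ date        
                                ┏━━━━┃Fri Jan 9 01:0
                                ┃ Min┃$ █           
                                ┠────┗━━━━━━━━━━━━━━
                                ┃■■■■■■■■■■         
                                ┃■■■■■■■■■■         
━━━━━━━━━━━━━━━━━━━━━━━┓        ┃■■■■■■■■■■         
 FileEditor            ┃        ┃■■■■■■■■■■         
───────────────────────┨        ┃■■■■■■■■■■         
█024-01-15 00:00:01.68▲┃        ┃■■■■■■■■■■         
2024-01-15 00:00:02.99█┃        ┃■■■■■■■■■■         
2024-01-15 00:00:04.55░┃        ┃■■■■■■■■■■         
2024-01-15 00:00:06.42░┃        ┃■■■■■■■■■■         
2024-01-15 00:00:06.30░┃        ┃■■■■■■■■■■         
2024-01-15 00:00:09.22░┃        ┃                   
2024-01-15 00:00:12.59░┃        ┗━━━━━━━━━━━━━━━━━━━
2024-01-15 00:00:12.11░┃                            
2024-01-15 00:00:16.16▼┃                            


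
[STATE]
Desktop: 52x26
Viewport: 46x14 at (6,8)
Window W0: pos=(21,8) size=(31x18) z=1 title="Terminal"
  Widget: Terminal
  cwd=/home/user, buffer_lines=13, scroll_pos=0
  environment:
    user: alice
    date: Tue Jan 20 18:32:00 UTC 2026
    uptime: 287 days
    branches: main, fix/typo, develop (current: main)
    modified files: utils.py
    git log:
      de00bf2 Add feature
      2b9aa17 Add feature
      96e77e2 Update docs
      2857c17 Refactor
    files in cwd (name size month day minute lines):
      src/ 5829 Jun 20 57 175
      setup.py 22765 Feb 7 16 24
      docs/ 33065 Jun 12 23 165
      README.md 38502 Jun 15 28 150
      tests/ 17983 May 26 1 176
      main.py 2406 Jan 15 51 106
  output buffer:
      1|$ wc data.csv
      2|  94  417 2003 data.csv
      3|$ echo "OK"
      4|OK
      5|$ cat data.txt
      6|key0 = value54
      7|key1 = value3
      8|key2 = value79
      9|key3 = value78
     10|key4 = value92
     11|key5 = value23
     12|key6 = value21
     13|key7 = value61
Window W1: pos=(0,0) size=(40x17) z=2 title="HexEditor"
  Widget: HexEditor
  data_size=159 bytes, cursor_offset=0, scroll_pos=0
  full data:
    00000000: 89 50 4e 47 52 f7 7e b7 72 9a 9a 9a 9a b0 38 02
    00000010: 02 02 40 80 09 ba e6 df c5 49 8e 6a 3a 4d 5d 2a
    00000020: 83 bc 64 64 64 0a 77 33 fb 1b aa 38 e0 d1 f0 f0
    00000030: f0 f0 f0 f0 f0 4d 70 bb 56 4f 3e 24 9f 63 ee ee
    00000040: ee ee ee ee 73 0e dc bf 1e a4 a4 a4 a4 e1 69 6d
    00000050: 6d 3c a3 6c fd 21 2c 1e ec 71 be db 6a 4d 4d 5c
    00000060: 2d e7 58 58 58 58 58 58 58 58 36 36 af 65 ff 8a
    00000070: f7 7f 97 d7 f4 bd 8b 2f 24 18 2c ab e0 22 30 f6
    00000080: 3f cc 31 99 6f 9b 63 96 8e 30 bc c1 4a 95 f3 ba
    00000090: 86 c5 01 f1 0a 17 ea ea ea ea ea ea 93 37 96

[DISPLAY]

050  6d 3c a3 6c fd 21 2c 1e  ec ┃━━━━━━━━━━━┓
060  2d e7 58 58 58 58 58 58  58 ┃           ┃
070  f7 7f 97 d7 f4 bd 8b 2f  24 ┃───────────┨
080  3f cc 31 99 6f 9b 63 96  8e ┃           ┃
090  86 c5 01 f1 0a 17 ea ea  ea ┃a.csv      ┃
                                 ┃           ┃
                                 ┃           ┃
                                 ┃           ┃
━━━━━━━━━━━━━━━━━━━━━━━━━━━━━━━━━┛           ┃
               ┃key1 = value3                ┃
               ┃key2 = value79               ┃
               ┃key3 = value78               ┃
               ┃key4 = value92               ┃
               ┃key5 = value23               ┃


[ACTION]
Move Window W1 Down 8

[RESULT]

━━━━━━━━━━━━━━━━━━━━━━━━━━━━━━━━━┓━━━━━━━━━━━┓
ditor                            ┃           ┃
─────────────────────────────────┨───────────┨
000  89 50 4e 47 52 f7 7e b7  72 ┃           ┃
010  02 02 40 80 09 ba e6 df  c5 ┃a.csv      ┃
020  83 bc 64 64 64 0a 77 33  fb ┃           ┃
030  f0 f0 f0 f0 f0 4d 70 bb  56 ┃           ┃
040  ee ee ee ee 73 0e dc bf  1e ┃           ┃
050  6d 3c a3 6c fd 21 2c 1e  ec ┃           ┃
060  2d e7 58 58 58 58 58 58  58 ┃           ┃
070  f7 7f 97 d7 f4 bd 8b 2f  24 ┃           ┃
080  3f cc 31 99 6f 9b 63 96  8e ┃           ┃
090  86 c5 01 f1 0a 17 ea ea  ea ┃           ┃
                                 ┃           ┃


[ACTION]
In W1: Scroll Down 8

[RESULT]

━━━━━━━━━━━━━━━━━━━━━━━━━━━━━━━━━┓━━━━━━━━━━━┓
ditor                            ┃           ┃
─────────────────────────────────┨───────────┨
080  3f cc 31 99 6f 9b 63 96  8e ┃           ┃
090  86 c5 01 f1 0a 17 ea ea  ea ┃a.csv      ┃
                                 ┃           ┃
                                 ┃           ┃
                                 ┃           ┃
                                 ┃           ┃
                                 ┃           ┃
                                 ┃           ┃
                                 ┃           ┃
                                 ┃           ┃
                                 ┃           ┃


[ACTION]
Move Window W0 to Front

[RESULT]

━━━━━━━━━━━━━━━┏━━━━━━━━━━━━━━━━━━━━━━━━━━━━━┓
ditor          ┃ Terminal                    ┃
───────────────┠─────────────────────────────┨
080  3f cc 31 9┃$ wc data.csv                ┃
090  86 c5 01 f┃  94  417 2003 data.csv      ┃
               ┃$ echo "OK"                  ┃
               ┃OK                           ┃
               ┃$ cat data.txt               ┃
               ┃key0 = value54               ┃
               ┃key1 = value3                ┃
               ┃key2 = value79               ┃
               ┃key3 = value78               ┃
               ┃key4 = value92               ┃
               ┃key5 = value23               ┃


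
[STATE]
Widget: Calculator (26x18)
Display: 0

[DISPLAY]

                         0
┌───┬───┬───┬───┐         
│ 7 │ 8 │ 9 │ ÷ │         
├───┼───┼───┼───┤         
│ 4 │ 5 │ 6 │ × │         
├───┼───┼───┼───┤         
│ 1 │ 2 │ 3 │ - │         
├───┼───┼───┼───┤         
│ 0 │ . │ = │ + │         
├───┼───┼───┼───┤         
│ C │ MC│ MR│ M+│         
└───┴───┴───┴───┘         
                          
                          
                          
                          
                          
                          


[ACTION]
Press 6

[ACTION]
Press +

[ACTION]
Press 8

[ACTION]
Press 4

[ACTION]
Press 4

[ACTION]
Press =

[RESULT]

                       850
┌───┬───┬───┬───┐         
│ 7 │ 8 │ 9 │ ÷ │         
├───┼───┼───┼───┤         
│ 4 │ 5 │ 6 │ × │         
├───┼───┼───┼───┤         
│ 1 │ 2 │ 3 │ - │         
├───┼───┼───┼───┤         
│ 0 │ . │ = │ + │         
├───┼───┼───┼───┤         
│ C │ MC│ MR│ M+│         
└───┴───┴───┴───┘         
                          
                          
                          
                          
                          
                          
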